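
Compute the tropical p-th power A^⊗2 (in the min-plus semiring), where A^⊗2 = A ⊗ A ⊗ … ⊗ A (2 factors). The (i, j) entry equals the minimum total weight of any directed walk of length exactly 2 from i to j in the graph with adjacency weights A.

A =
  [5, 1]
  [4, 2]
A^⊗2 =
  [5, 3]
  [6, 4]

Each entry (A^⊗2)_ij equals the minimum over all length-2 walks i = v_0 → v_1 → … → v_2 = j of Σ_t A[v_t][v_{t+1}]. For example, for (i, j) = (0, 1) we minimise over 2 possible intermediate vertex sequences; the minimum is 3, attained along the walk 0 → 1 → 1.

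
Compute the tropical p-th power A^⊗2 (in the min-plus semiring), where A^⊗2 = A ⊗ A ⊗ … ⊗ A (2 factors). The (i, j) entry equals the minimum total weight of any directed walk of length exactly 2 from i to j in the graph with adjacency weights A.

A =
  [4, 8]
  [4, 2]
A^⊗2 =
  [8, 10]
  [6, 4]

Each entry (A^⊗2)_ij equals the minimum over all length-2 walks i = v_0 → v_1 → … → v_2 = j of Σ_t A[v_t][v_{t+1}]. For example, for (i, j) = (0, 1) we minimise over 2 possible intermediate vertex sequences; the minimum is 10, attained along the walk 0 → 1 → 1.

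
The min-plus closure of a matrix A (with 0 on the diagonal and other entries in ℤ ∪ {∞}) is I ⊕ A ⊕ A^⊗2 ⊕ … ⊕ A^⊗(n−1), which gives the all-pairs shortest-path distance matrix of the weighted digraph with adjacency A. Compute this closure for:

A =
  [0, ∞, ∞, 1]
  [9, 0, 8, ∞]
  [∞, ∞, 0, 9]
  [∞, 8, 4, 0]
Closure =
  [0, 9, 5, 1]
  [9, 0, 8, 10]
  [26, 17, 0, 9]
  [17, 8, 4, 0]

This is the Floyd-Warshall all-pairs shortest-path computation. For each intermediate vertex k = 0, 1, …, 3, update dist[i][j] ← min(dist[i][j], dist[i][k] + dist[k][j]). The final matrix gives, for each (i, j), the minimum total weight of any directed path from i to j (possibly empty when i = j).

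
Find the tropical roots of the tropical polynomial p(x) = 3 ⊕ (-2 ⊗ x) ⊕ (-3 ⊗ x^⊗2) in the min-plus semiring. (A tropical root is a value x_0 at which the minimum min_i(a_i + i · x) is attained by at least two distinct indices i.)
Roots: {1, 5}

Each tropical root is a break point of the lower envelope of the lines y = a_i + i · x (there are 3 lines, with slopes 0, 1, ..., 2). Only the lines that attain the minimum somewhere contribute to roots; other lines are dominated. Here the surviving (envelope) indices are i = 2, i = 1, i = 0.
Intersections between consecutive envelope lines give the roots: for adjacent envelope indices i < j the intersection is x = (a_i − a_j) / (j − i). Reading off the sorted break points: {1, 5}.
Verification: at each break x_0, at least two indices attain the minimum of min_i(a_i + i · x_0).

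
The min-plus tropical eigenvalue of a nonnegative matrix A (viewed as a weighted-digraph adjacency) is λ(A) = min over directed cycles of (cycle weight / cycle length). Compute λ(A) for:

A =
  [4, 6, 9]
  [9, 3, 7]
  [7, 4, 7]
λ(A) = 3

Enumerate directed cycles and compute their means (weight / length). Sample:
  cycle 0 → 0: weight = 4, length = 1, mean = 4/1 ≈ 4.000
  cycle 1 → 1: weight = 3, length = 1, mean = 3/1 ≈ 3.000
  cycle 2 → 2: weight = 7, length = 1, mean = 7/1 ≈ 7.000
  cycle 0 → 1 → 0: weight = 15, length = 2, mean = 15/2 ≈ 7.500
  cycle 0 → 2 → 0: weight = 16, length = 2, mean = 16/2 ≈ 8.000
  cycle 1 → 0 → 1: weight = 15, length = 2, mean = 15/2 ≈ 7.500
Minimum mean = 3.000, attained e.g. along the cycle 1 → 1 with weight 3 and length 1. So λ(A) = 3/1 = 3.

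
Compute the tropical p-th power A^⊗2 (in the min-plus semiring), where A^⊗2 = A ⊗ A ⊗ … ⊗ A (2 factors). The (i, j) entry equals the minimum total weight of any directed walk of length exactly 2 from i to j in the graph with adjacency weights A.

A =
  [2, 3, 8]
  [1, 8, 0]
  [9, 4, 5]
A^⊗2 =
  [4, 5, 3]
  [3, 4, 5]
  [5, 9, 4]

Each entry (A^⊗2)_ij equals the minimum over all length-2 walks i = v_0 → v_1 → … → v_2 = j of Σ_t A[v_t][v_{t+1}]. For example, for (i, j) = (0, 2) we minimise over 3 possible intermediate vertex sequences; the minimum is 3, attained along the walk 0 → 1 → 2.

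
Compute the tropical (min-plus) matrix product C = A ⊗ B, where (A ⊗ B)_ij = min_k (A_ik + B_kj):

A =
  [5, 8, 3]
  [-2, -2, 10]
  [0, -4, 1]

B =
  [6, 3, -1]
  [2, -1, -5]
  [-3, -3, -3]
A ⊗ B =
  [0, 0, 0]
  [0, -3, -7]
  [-2, -5, -9]

Apply the min-plus product entry-by-entry:
  C[0][0] = min over k of (A[0][0] + B[0][0] = 5 + 6 = 11, A[0][1] + B[1][0] = 8 + 2 = 10, A[0][2] + B[2][0] = 3 + -3 = 0) = 0 (attained at k = 2)
  C[0][1] = min over k of (A[0][0] + B[0][1] = 5 + 3 = 8, A[0][1] + B[1][1] = 8 + -1 = 7, A[0][2] + B[2][1] = 3 + -3 = 0) = 0 (attained at k = 2)
  C[0][2] = min over k of (A[0][0] + B[0][2] = 5 + -1 = 4, A[0][1] + B[1][2] = 8 + -5 = 3, A[0][2] + B[2][2] = 3 + -3 = 0) = 0 (attained at k = 2)
  C[1][0] = min over k of (A[1][0] + B[0][0] = -2 + 6 = 4, A[1][1] + B[1][0] = -2 + 2 = 0, A[1][2] + B[2][0] = 10 + -3 = 7) = 0 (attained at k = 1)
  C[1][1] = min over k of (A[1][0] + B[0][1] = -2 + 3 = 1, A[1][1] + B[1][1] = -2 + -1 = -3, A[1][2] + B[2][1] = 10 + -3 = 7) = -3 (attained at k = 1)
  C[1][2] = min over k of (A[1][0] + B[0][2] = -2 + -1 = -3, A[1][1] + B[1][2] = -2 + -5 = -7, A[1][2] + B[2][2] = 10 + -3 = 7) = -7 (attained at k = 1)
  C[2][0] = min over k of (A[2][0] + B[0][0] = 0 + 6 = 6, A[2][1] + B[1][0] = -4 + 2 = -2, A[2][2] + B[2][0] = 1 + -3 = -2) = -2 (attained at k = 1)
  C[2][1] = min over k of (A[2][0] + B[0][1] = 0 + 3 = 3, A[2][1] + B[1][1] = -4 + -1 = -5, A[2][2] + B[2][1] = 1 + -3 = -2) = -5 (attained at k = 1)
  C[2][2] = min over k of (A[2][0] + B[0][2] = 0 + -1 = -1, A[2][1] + B[1][2] = -4 + -5 = -9, A[2][2] + B[2][2] = 1 + -3 = -2) = -9 (attained at k = 1)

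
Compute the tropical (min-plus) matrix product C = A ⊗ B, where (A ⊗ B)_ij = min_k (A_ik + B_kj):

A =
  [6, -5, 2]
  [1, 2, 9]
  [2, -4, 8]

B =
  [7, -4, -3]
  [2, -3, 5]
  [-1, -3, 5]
A ⊗ B =
  [-3, -8, 0]
  [4, -3, -2]
  [-2, -7, -1]

Apply the min-plus product entry-by-entry:
  C[0][0] = min over k of (A[0][0] + B[0][0] = 6 + 7 = 13, A[0][1] + B[1][0] = -5 + 2 = -3, A[0][2] + B[2][0] = 2 + -1 = 1) = -3 (attained at k = 1)
  C[0][1] = min over k of (A[0][0] + B[0][1] = 6 + -4 = 2, A[0][1] + B[1][1] = -5 + -3 = -8, A[0][2] + B[2][1] = 2 + -3 = -1) = -8 (attained at k = 1)
  C[0][2] = min over k of (A[0][0] + B[0][2] = 6 + -3 = 3, A[0][1] + B[1][2] = -5 + 5 = 0, A[0][2] + B[2][2] = 2 + 5 = 7) = 0 (attained at k = 1)
  C[1][0] = min over k of (A[1][0] + B[0][0] = 1 + 7 = 8, A[1][1] + B[1][0] = 2 + 2 = 4, A[1][2] + B[2][0] = 9 + -1 = 8) = 4 (attained at k = 1)
  C[1][1] = min over k of (A[1][0] + B[0][1] = 1 + -4 = -3, A[1][1] + B[1][1] = 2 + -3 = -1, A[1][2] + B[2][1] = 9 + -3 = 6) = -3 (attained at k = 0)
  C[1][2] = min over k of (A[1][0] + B[0][2] = 1 + -3 = -2, A[1][1] + B[1][2] = 2 + 5 = 7, A[1][2] + B[2][2] = 9 + 5 = 14) = -2 (attained at k = 0)
  C[2][0] = min over k of (A[2][0] + B[0][0] = 2 + 7 = 9, A[2][1] + B[1][0] = -4 + 2 = -2, A[2][2] + B[2][0] = 8 + -1 = 7) = -2 (attained at k = 1)
  C[2][1] = min over k of (A[2][0] + B[0][1] = 2 + -4 = -2, A[2][1] + B[1][1] = -4 + -3 = -7, A[2][2] + B[2][1] = 8 + -3 = 5) = -7 (attained at k = 1)
  C[2][2] = min over k of (A[2][0] + B[0][2] = 2 + -3 = -1, A[2][1] + B[1][2] = -4 + 5 = 1, A[2][2] + B[2][2] = 8 + 5 = 13) = -1 (attained at k = 0)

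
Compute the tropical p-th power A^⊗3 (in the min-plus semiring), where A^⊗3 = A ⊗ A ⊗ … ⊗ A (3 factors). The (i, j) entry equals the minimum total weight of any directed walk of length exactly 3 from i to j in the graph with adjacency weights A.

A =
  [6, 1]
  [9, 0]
A^⊗3 =
  [10, 1]
  [9, 0]

Each entry (A^⊗3)_ij equals the minimum over all length-3 walks i = v_0 → v_1 → … → v_3 = j of Σ_t A[v_t][v_{t+1}]. For example, for (i, j) = (0, 1) we minimise over 4 possible intermediate vertex sequences; the minimum is 1, attained along the walk 0 → 1 → 1 → 1.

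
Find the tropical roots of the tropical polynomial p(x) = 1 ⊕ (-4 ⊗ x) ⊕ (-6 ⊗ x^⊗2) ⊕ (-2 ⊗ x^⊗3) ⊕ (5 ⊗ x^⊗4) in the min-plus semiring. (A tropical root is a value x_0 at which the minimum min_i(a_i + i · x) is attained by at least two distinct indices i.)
Roots: {-7, -4, 2, 5}

Each tropical root is a break point of the lower envelope of the lines y = a_i + i · x (there are 5 lines, with slopes 0, 1, ..., 4). Only the lines that attain the minimum somewhere contribute to roots; other lines are dominated. Here the surviving (envelope) indices are i = 4, i = 3, i = 2, i = 1, i = 0.
Intersections between consecutive envelope lines give the roots: for adjacent envelope indices i < j the intersection is x = (a_i − a_j) / (j − i). Reading off the sorted break points: {-7, -4, 2, 5}.
Verification: at each break x_0, at least two indices attain the minimum of min_i(a_i + i · x_0).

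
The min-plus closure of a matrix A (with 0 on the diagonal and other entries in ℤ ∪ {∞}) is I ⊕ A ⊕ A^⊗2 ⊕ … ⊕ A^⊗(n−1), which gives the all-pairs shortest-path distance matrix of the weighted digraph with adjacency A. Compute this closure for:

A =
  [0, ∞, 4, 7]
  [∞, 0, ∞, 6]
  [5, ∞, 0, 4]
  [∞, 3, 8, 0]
Closure =
  [0, 10, 4, 7]
  [19, 0, 14, 6]
  [5, 7, 0, 4]
  [13, 3, 8, 0]

This is the Floyd-Warshall all-pairs shortest-path computation. For each intermediate vertex k = 0, 1, …, 3, update dist[i][j] ← min(dist[i][j], dist[i][k] + dist[k][j]). The final matrix gives, for each (i, j), the minimum total weight of any directed path from i to j (possibly empty when i = j).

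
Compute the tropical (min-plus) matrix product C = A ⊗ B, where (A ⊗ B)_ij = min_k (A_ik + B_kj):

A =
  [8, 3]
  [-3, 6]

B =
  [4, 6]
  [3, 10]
A ⊗ B =
  [6, 13]
  [1, 3]

Apply the min-plus product entry-by-entry:
  C[0][0] = min over k of (A[0][0] + B[0][0] = 8 + 4 = 12, A[0][1] + B[1][0] = 3 + 3 = 6) = 6 (attained at k = 1)
  C[0][1] = min over k of (A[0][0] + B[0][1] = 8 + 6 = 14, A[0][1] + B[1][1] = 3 + 10 = 13) = 13 (attained at k = 1)
  C[1][0] = min over k of (A[1][0] + B[0][0] = -3 + 4 = 1, A[1][1] + B[1][0] = 6 + 3 = 9) = 1 (attained at k = 0)
  C[1][1] = min over k of (A[1][0] + B[0][1] = -3 + 6 = 3, A[1][1] + B[1][1] = 6 + 10 = 16) = 3 (attained at k = 0)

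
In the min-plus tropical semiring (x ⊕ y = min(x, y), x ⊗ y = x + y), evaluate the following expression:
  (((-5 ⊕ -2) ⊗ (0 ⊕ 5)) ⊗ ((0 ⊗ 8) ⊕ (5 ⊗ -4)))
(((-5 ⊕ -2) ⊗ (0 ⊕ 5)) ⊗ ((0 ⊗ 8) ⊕ (5 ⊗ -4))) = -4

Expand innermost to outermost. Recall ⊕ takes the minimum of its arguments and ⊗ takes their sum. Working out the expression (((-5 ⊕ -2) ⊗ (0 ⊕ 5)) ⊗ ((0 ⊗ 8) ⊕ (5 ⊗ -4))) gives -4.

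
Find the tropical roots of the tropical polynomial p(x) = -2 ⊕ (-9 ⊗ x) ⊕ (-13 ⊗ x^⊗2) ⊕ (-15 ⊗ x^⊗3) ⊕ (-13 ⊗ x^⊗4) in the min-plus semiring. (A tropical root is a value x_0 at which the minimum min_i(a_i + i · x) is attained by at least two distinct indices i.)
Roots: {-2, 2, 4, 7}

Each tropical root is a break point of the lower envelope of the lines y = a_i + i · x (there are 5 lines, with slopes 0, 1, ..., 4). Only the lines that attain the minimum somewhere contribute to roots; other lines are dominated. Here the surviving (envelope) indices are i = 4, i = 3, i = 2, i = 1, i = 0.
Intersections between consecutive envelope lines give the roots: for adjacent envelope indices i < j the intersection is x = (a_i − a_j) / (j − i). Reading off the sorted break points: {-2, 2, 4, 7}.
Verification: at each break x_0, at least two indices attain the minimum of min_i(a_i + i · x_0).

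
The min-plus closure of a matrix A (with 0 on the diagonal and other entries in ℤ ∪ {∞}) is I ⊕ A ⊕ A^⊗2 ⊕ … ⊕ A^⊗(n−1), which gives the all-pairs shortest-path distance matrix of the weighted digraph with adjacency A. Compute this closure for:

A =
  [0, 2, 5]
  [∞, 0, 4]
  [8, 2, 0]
Closure =
  [0, 2, 5]
  [12, 0, 4]
  [8, 2, 0]

This is the Floyd-Warshall all-pairs shortest-path computation. For each intermediate vertex k = 0, 1, …, 2, update dist[i][j] ← min(dist[i][j], dist[i][k] + dist[k][j]). The final matrix gives, for each (i, j), the minimum total weight of any directed path from i to j (possibly empty when i = j).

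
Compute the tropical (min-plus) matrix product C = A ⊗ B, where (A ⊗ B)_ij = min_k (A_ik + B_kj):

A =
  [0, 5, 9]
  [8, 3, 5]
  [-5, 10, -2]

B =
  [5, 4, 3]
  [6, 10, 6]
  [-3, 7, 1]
A ⊗ B =
  [5, 4, 3]
  [2, 12, 6]
  [-5, -1, -2]

Apply the min-plus product entry-by-entry:
  C[0][0] = min over k of (A[0][0] + B[0][0] = 0 + 5 = 5, A[0][1] + B[1][0] = 5 + 6 = 11, A[0][2] + B[2][0] = 9 + -3 = 6) = 5 (attained at k = 0)
  C[0][1] = min over k of (A[0][0] + B[0][1] = 0 + 4 = 4, A[0][1] + B[1][1] = 5 + 10 = 15, A[0][2] + B[2][1] = 9 + 7 = 16) = 4 (attained at k = 0)
  C[0][2] = min over k of (A[0][0] + B[0][2] = 0 + 3 = 3, A[0][1] + B[1][2] = 5 + 6 = 11, A[0][2] + B[2][2] = 9 + 1 = 10) = 3 (attained at k = 0)
  C[1][0] = min over k of (A[1][0] + B[0][0] = 8 + 5 = 13, A[1][1] + B[1][0] = 3 + 6 = 9, A[1][2] + B[2][0] = 5 + -3 = 2) = 2 (attained at k = 2)
  C[1][1] = min over k of (A[1][0] + B[0][1] = 8 + 4 = 12, A[1][1] + B[1][1] = 3 + 10 = 13, A[1][2] + B[2][1] = 5 + 7 = 12) = 12 (attained at k = 0)
  C[1][2] = min over k of (A[1][0] + B[0][2] = 8 + 3 = 11, A[1][1] + B[1][2] = 3 + 6 = 9, A[1][2] + B[2][2] = 5 + 1 = 6) = 6 (attained at k = 2)
  C[2][0] = min over k of (A[2][0] + B[0][0] = -5 + 5 = 0, A[2][1] + B[1][0] = 10 + 6 = 16, A[2][2] + B[2][0] = -2 + -3 = -5) = -5 (attained at k = 2)
  C[2][1] = min over k of (A[2][0] + B[0][1] = -5 + 4 = -1, A[2][1] + B[1][1] = 10 + 10 = 20, A[2][2] + B[2][1] = -2 + 7 = 5) = -1 (attained at k = 0)
  C[2][2] = min over k of (A[2][0] + B[0][2] = -5 + 3 = -2, A[2][1] + B[1][2] = 10 + 6 = 16, A[2][2] + B[2][2] = -2 + 1 = -1) = -2 (attained at k = 0)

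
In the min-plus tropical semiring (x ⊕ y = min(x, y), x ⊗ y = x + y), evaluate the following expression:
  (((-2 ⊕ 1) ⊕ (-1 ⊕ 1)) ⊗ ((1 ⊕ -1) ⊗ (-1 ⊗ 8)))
(((-2 ⊕ 1) ⊕ (-1 ⊕ 1)) ⊗ ((1 ⊕ -1) ⊗ (-1 ⊗ 8))) = 4

Expand innermost to outermost. Recall ⊕ takes the minimum of its arguments and ⊗ takes their sum. Working out the expression (((-2 ⊕ 1) ⊕ (-1 ⊕ 1)) ⊗ ((1 ⊕ -1) ⊗ (-1 ⊗ 8))) gives 4.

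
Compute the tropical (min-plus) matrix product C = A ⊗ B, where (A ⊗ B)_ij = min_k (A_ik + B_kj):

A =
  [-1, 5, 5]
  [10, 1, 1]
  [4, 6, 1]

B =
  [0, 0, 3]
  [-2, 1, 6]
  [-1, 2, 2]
A ⊗ B =
  [-1, -1, 2]
  [-1, 2, 3]
  [0, 3, 3]

Apply the min-plus product entry-by-entry:
  C[0][0] = min over k of (A[0][0] + B[0][0] = -1 + 0 = -1, A[0][1] + B[1][0] = 5 + -2 = 3, A[0][2] + B[2][0] = 5 + -1 = 4) = -1 (attained at k = 0)
  C[0][1] = min over k of (A[0][0] + B[0][1] = -1 + 0 = -1, A[0][1] + B[1][1] = 5 + 1 = 6, A[0][2] + B[2][1] = 5 + 2 = 7) = -1 (attained at k = 0)
  C[0][2] = min over k of (A[0][0] + B[0][2] = -1 + 3 = 2, A[0][1] + B[1][2] = 5 + 6 = 11, A[0][2] + B[2][2] = 5 + 2 = 7) = 2 (attained at k = 0)
  C[1][0] = min over k of (A[1][0] + B[0][0] = 10 + 0 = 10, A[1][1] + B[1][0] = 1 + -2 = -1, A[1][2] + B[2][0] = 1 + -1 = 0) = -1 (attained at k = 1)
  C[1][1] = min over k of (A[1][0] + B[0][1] = 10 + 0 = 10, A[1][1] + B[1][1] = 1 + 1 = 2, A[1][2] + B[2][1] = 1 + 2 = 3) = 2 (attained at k = 1)
  C[1][2] = min over k of (A[1][0] + B[0][2] = 10 + 3 = 13, A[1][1] + B[1][2] = 1 + 6 = 7, A[1][2] + B[2][2] = 1 + 2 = 3) = 3 (attained at k = 2)
  C[2][0] = min over k of (A[2][0] + B[0][0] = 4 + 0 = 4, A[2][1] + B[1][0] = 6 + -2 = 4, A[2][2] + B[2][0] = 1 + -1 = 0) = 0 (attained at k = 2)
  C[2][1] = min over k of (A[2][0] + B[0][1] = 4 + 0 = 4, A[2][1] + B[1][1] = 6 + 1 = 7, A[2][2] + B[2][1] = 1 + 2 = 3) = 3 (attained at k = 2)
  C[2][2] = min over k of (A[2][0] + B[0][2] = 4 + 3 = 7, A[2][1] + B[1][2] = 6 + 6 = 12, A[2][2] + B[2][2] = 1 + 2 = 3) = 3 (attained at k = 2)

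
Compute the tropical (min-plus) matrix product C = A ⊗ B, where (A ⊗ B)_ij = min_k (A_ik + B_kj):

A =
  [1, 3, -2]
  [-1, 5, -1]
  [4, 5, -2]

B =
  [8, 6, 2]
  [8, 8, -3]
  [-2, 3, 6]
A ⊗ B =
  [-4, 1, 0]
  [-3, 2, 1]
  [-4, 1, 2]

Apply the min-plus product entry-by-entry:
  C[0][0] = min over k of (A[0][0] + B[0][0] = 1 + 8 = 9, A[0][1] + B[1][0] = 3 + 8 = 11, A[0][2] + B[2][0] = -2 + -2 = -4) = -4 (attained at k = 2)
  C[0][1] = min over k of (A[0][0] + B[0][1] = 1 + 6 = 7, A[0][1] + B[1][1] = 3 + 8 = 11, A[0][2] + B[2][1] = -2 + 3 = 1) = 1 (attained at k = 2)
  C[0][2] = min over k of (A[0][0] + B[0][2] = 1 + 2 = 3, A[0][1] + B[1][2] = 3 + -3 = 0, A[0][2] + B[2][2] = -2 + 6 = 4) = 0 (attained at k = 1)
  C[1][0] = min over k of (A[1][0] + B[0][0] = -1 + 8 = 7, A[1][1] + B[1][0] = 5 + 8 = 13, A[1][2] + B[2][0] = -1 + -2 = -3) = -3 (attained at k = 2)
  C[1][1] = min over k of (A[1][0] + B[0][1] = -1 + 6 = 5, A[1][1] + B[1][1] = 5 + 8 = 13, A[1][2] + B[2][1] = -1 + 3 = 2) = 2 (attained at k = 2)
  C[1][2] = min over k of (A[1][0] + B[0][2] = -1 + 2 = 1, A[1][1] + B[1][2] = 5 + -3 = 2, A[1][2] + B[2][2] = -1 + 6 = 5) = 1 (attained at k = 0)
  C[2][0] = min over k of (A[2][0] + B[0][0] = 4 + 8 = 12, A[2][1] + B[1][0] = 5 + 8 = 13, A[2][2] + B[2][0] = -2 + -2 = -4) = -4 (attained at k = 2)
  C[2][1] = min over k of (A[2][0] + B[0][1] = 4 + 6 = 10, A[2][1] + B[1][1] = 5 + 8 = 13, A[2][2] + B[2][1] = -2 + 3 = 1) = 1 (attained at k = 2)
  C[2][2] = min over k of (A[2][0] + B[0][2] = 4 + 2 = 6, A[2][1] + B[1][2] = 5 + -3 = 2, A[2][2] + B[2][2] = -2 + 6 = 4) = 2 (attained at k = 1)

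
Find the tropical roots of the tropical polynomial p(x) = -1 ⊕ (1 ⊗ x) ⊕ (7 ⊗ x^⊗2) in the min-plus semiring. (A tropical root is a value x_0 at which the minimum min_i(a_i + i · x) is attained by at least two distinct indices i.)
Roots: {-6, -2}

Each tropical root is a break point of the lower envelope of the lines y = a_i + i · x (there are 3 lines, with slopes 0, 1, ..., 2). Only the lines that attain the minimum somewhere contribute to roots; other lines are dominated. Here the surviving (envelope) indices are i = 2, i = 1, i = 0.
Intersections between consecutive envelope lines give the roots: for adjacent envelope indices i < j the intersection is x = (a_i − a_j) / (j − i). Reading off the sorted break points: {-6, -2}.
Verification: at each break x_0, at least two indices attain the minimum of min_i(a_i + i · x_0).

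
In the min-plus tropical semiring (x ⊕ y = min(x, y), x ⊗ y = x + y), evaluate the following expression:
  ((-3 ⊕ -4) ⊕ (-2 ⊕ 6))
((-3 ⊕ -4) ⊕ (-2 ⊕ 6)) = -4

Expand innermost to outermost. Recall ⊕ takes the minimum of its arguments and ⊗ takes their sum. Working out the expression ((-3 ⊕ -4) ⊕ (-2 ⊕ 6)) gives -4.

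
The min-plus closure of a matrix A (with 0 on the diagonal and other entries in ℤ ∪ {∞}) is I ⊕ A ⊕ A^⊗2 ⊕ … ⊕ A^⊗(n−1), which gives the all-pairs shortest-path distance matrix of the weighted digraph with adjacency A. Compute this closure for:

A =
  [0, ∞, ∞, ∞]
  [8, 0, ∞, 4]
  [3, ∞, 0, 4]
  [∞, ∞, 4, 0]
Closure =
  [0, ∞, ∞, ∞]
  [8, 0, 8, 4]
  [3, ∞, 0, 4]
  [7, ∞, 4, 0]

This is the Floyd-Warshall all-pairs shortest-path computation. For each intermediate vertex k = 0, 1, …, 3, update dist[i][j] ← min(dist[i][j], dist[i][k] + dist[k][j]). The final matrix gives, for each (i, j), the minimum total weight of any directed path from i to j (possibly empty when i = j).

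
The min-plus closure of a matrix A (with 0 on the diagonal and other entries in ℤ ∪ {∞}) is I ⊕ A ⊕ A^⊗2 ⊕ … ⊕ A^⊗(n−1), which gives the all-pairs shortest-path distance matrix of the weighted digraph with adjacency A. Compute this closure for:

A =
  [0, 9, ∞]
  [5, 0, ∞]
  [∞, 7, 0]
Closure =
  [0, 9, ∞]
  [5, 0, ∞]
  [12, 7, 0]

This is the Floyd-Warshall all-pairs shortest-path computation. For each intermediate vertex k = 0, 1, …, 2, update dist[i][j] ← min(dist[i][j], dist[i][k] + dist[k][j]). The final matrix gives, for each (i, j), the minimum total weight of any directed path from i to j (possibly empty when i = j).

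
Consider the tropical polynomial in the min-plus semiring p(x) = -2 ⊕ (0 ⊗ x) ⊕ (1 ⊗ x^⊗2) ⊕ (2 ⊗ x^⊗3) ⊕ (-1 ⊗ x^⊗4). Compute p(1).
p(1) = -2

A tropical monomial a ⊗ x^⊗i evaluates to a + i · x. Evaluating each term at x = 1:
  Term 0 contributes -2 + 0 · 1 = -2
  Term 1 contributes 0 + 1 · 1 = 1
  Term 2 contributes 1 + 2 · 1 = 3
  Term 3 contributes 2 + 3 · 1 = 5
  Term 4 contributes -1 + 4 · 1 = 3
p(1) = ⊕ of these = min[-2, 1, 3, 5, 3] = -2.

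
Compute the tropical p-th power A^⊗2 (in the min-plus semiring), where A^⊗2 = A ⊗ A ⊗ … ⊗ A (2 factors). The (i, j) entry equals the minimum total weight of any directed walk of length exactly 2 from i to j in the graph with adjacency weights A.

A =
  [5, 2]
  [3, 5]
A^⊗2 =
  [5, 7]
  [8, 5]

Each entry (A^⊗2)_ij equals the minimum over all length-2 walks i = v_0 → v_1 → … → v_2 = j of Σ_t A[v_t][v_{t+1}]. For example, for (i, j) = (0, 1) we minimise over 2 possible intermediate vertex sequences; the minimum is 7, attained along the walk 0 → 0 → 1.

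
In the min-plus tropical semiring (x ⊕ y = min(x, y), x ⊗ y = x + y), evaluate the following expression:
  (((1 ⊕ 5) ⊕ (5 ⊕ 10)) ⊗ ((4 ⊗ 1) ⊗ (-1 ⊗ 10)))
(((1 ⊕ 5) ⊕ (5 ⊕ 10)) ⊗ ((4 ⊗ 1) ⊗ (-1 ⊗ 10))) = 15

Expand innermost to outermost. Recall ⊕ takes the minimum of its arguments and ⊗ takes their sum. Working out the expression (((1 ⊕ 5) ⊕ (5 ⊕ 10)) ⊗ ((4 ⊗ 1) ⊗ (-1 ⊗ 10))) gives 15.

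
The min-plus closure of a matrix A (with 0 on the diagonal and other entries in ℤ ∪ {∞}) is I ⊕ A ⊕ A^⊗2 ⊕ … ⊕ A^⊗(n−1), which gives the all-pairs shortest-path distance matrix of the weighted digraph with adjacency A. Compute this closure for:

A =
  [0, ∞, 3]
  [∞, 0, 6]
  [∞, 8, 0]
Closure =
  [0, 11, 3]
  [∞, 0, 6]
  [∞, 8, 0]

This is the Floyd-Warshall all-pairs shortest-path computation. For each intermediate vertex k = 0, 1, …, 2, update dist[i][j] ← min(dist[i][j], dist[i][k] + dist[k][j]). The final matrix gives, for each (i, j), the minimum total weight of any directed path from i to j (possibly empty when i = j).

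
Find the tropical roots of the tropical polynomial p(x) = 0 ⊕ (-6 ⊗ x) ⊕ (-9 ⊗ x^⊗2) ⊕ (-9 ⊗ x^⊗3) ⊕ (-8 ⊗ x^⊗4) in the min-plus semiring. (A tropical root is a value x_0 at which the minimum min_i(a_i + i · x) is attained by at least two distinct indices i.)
Roots: {-1, 0, 3, 6}

Each tropical root is a break point of the lower envelope of the lines y = a_i + i · x (there are 5 lines, with slopes 0, 1, ..., 4). Only the lines that attain the minimum somewhere contribute to roots; other lines are dominated. Here the surviving (envelope) indices are i = 4, i = 3, i = 2, i = 1, i = 0.
Intersections between consecutive envelope lines give the roots: for adjacent envelope indices i < j the intersection is x = (a_i − a_j) / (j − i). Reading off the sorted break points: {-1, 0, 3, 6}.
Verification: at each break x_0, at least two indices attain the minimum of min_i(a_i + i · x_0).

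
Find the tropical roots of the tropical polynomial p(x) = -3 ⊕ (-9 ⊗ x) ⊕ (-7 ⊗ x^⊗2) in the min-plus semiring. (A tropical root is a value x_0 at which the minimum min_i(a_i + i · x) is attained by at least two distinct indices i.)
Roots: {-2, 6}

Each tropical root is a break point of the lower envelope of the lines y = a_i + i · x (there are 3 lines, with slopes 0, 1, ..., 2). Only the lines that attain the minimum somewhere contribute to roots; other lines are dominated. Here the surviving (envelope) indices are i = 2, i = 1, i = 0.
Intersections between consecutive envelope lines give the roots: for adjacent envelope indices i < j the intersection is x = (a_i − a_j) / (j − i). Reading off the sorted break points: {-2, 6}.
Verification: at each break x_0, at least two indices attain the minimum of min_i(a_i + i · x_0).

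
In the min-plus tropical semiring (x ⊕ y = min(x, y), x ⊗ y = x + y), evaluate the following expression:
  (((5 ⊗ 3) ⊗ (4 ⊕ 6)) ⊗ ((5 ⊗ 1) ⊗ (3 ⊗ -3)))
(((5 ⊗ 3) ⊗ (4 ⊕ 6)) ⊗ ((5 ⊗ 1) ⊗ (3 ⊗ -3))) = 18

Expand innermost to outermost. Recall ⊕ takes the minimum of its arguments and ⊗ takes their sum. Working out the expression (((5 ⊗ 3) ⊗ (4 ⊕ 6)) ⊗ ((5 ⊗ 1) ⊗ (3 ⊗ -3))) gives 18.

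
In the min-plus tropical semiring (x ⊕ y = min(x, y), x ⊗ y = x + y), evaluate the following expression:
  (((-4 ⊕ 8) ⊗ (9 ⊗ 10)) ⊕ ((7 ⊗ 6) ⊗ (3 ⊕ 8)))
(((-4 ⊕ 8) ⊗ (9 ⊗ 10)) ⊕ ((7 ⊗ 6) ⊗ (3 ⊕ 8))) = 15

Expand innermost to outermost. Recall ⊕ takes the minimum of its arguments and ⊗ takes their sum. Working out the expression (((-4 ⊕ 8) ⊗ (9 ⊗ 10)) ⊕ ((7 ⊗ 6) ⊗ (3 ⊕ 8))) gives 15.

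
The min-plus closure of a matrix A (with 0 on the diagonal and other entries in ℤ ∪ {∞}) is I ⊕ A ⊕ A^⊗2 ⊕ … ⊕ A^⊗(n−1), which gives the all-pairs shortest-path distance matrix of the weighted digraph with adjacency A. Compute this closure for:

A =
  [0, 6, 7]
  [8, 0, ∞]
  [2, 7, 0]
Closure =
  [0, 6, 7]
  [8, 0, 15]
  [2, 7, 0]

This is the Floyd-Warshall all-pairs shortest-path computation. For each intermediate vertex k = 0, 1, …, 2, update dist[i][j] ← min(dist[i][j], dist[i][k] + dist[k][j]). The final matrix gives, for each (i, j), the minimum total weight of any directed path from i to j (possibly empty when i = j).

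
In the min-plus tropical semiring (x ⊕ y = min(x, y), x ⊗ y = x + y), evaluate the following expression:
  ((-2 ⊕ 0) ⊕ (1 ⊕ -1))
((-2 ⊕ 0) ⊕ (1 ⊕ -1)) = -2

Expand innermost to outermost. Recall ⊕ takes the minimum of its arguments and ⊗ takes their sum. Working out the expression ((-2 ⊕ 0) ⊕ (1 ⊕ -1)) gives -2.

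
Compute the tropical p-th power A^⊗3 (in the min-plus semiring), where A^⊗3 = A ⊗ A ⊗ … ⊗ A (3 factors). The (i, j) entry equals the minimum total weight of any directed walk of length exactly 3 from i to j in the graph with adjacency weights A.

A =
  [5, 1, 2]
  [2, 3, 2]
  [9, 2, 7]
A^⊗3 =
  [6, 4, 5]
  [5, 6, 5]
  [7, 5, 6]

Each entry (A^⊗3)_ij equals the minimum over all length-3 walks i = v_0 → v_1 → … → v_3 = j of Σ_t A[v_t][v_{t+1}]. For example, for (i, j) = (0, 2) we minimise over 9 possible intermediate vertex sequences; the minimum is 5, attained along the walk 0 → 1 → 0 → 2.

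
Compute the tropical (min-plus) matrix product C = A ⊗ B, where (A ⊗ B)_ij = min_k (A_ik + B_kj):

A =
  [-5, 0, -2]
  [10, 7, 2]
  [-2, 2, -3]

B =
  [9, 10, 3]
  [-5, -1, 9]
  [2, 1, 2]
A ⊗ B =
  [-5, -1, -2]
  [2, 3, 4]
  [-3, -2, -1]

Apply the min-plus product entry-by-entry:
  C[0][0] = min over k of (A[0][0] + B[0][0] = -5 + 9 = 4, A[0][1] + B[1][0] = 0 + -5 = -5, A[0][2] + B[2][0] = -2 + 2 = 0) = -5 (attained at k = 1)
  C[0][1] = min over k of (A[0][0] + B[0][1] = -5 + 10 = 5, A[0][1] + B[1][1] = 0 + -1 = -1, A[0][2] + B[2][1] = -2 + 1 = -1) = -1 (attained at k = 1)
  C[0][2] = min over k of (A[0][0] + B[0][2] = -5 + 3 = -2, A[0][1] + B[1][2] = 0 + 9 = 9, A[0][2] + B[2][2] = -2 + 2 = 0) = -2 (attained at k = 0)
  C[1][0] = min over k of (A[1][0] + B[0][0] = 10 + 9 = 19, A[1][1] + B[1][0] = 7 + -5 = 2, A[1][2] + B[2][0] = 2 + 2 = 4) = 2 (attained at k = 1)
  C[1][1] = min over k of (A[1][0] + B[0][1] = 10 + 10 = 20, A[1][1] + B[1][1] = 7 + -1 = 6, A[1][2] + B[2][1] = 2 + 1 = 3) = 3 (attained at k = 2)
  C[1][2] = min over k of (A[1][0] + B[0][2] = 10 + 3 = 13, A[1][1] + B[1][2] = 7 + 9 = 16, A[1][2] + B[2][2] = 2 + 2 = 4) = 4 (attained at k = 2)
  C[2][0] = min over k of (A[2][0] + B[0][0] = -2 + 9 = 7, A[2][1] + B[1][0] = 2 + -5 = -3, A[2][2] + B[2][0] = -3 + 2 = -1) = -3 (attained at k = 1)
  C[2][1] = min over k of (A[2][0] + B[0][1] = -2 + 10 = 8, A[2][1] + B[1][1] = 2 + -1 = 1, A[2][2] + B[2][1] = -3 + 1 = -2) = -2 (attained at k = 2)
  C[2][2] = min over k of (A[2][0] + B[0][2] = -2 + 3 = 1, A[2][1] + B[1][2] = 2 + 9 = 11, A[2][2] + B[2][2] = -3 + 2 = -1) = -1 (attained at k = 2)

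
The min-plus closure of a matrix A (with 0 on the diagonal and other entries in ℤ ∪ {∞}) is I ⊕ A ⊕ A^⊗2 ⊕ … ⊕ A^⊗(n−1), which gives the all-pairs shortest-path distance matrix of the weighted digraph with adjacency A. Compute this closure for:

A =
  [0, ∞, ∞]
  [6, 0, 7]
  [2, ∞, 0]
Closure =
  [0, ∞, ∞]
  [6, 0, 7]
  [2, ∞, 0]

This is the Floyd-Warshall all-pairs shortest-path computation. For each intermediate vertex k = 0, 1, …, 2, update dist[i][j] ← min(dist[i][j], dist[i][k] + dist[k][j]). The final matrix gives, for each (i, j), the minimum total weight of any directed path from i to j (possibly empty when i = j).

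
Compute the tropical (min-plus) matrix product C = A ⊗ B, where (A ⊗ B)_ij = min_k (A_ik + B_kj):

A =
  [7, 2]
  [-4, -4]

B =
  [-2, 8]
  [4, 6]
A ⊗ B =
  [5, 8]
  [-6, 2]

Apply the min-plus product entry-by-entry:
  C[0][0] = min over k of (A[0][0] + B[0][0] = 7 + -2 = 5, A[0][1] + B[1][0] = 2 + 4 = 6) = 5 (attained at k = 0)
  C[0][1] = min over k of (A[0][0] + B[0][1] = 7 + 8 = 15, A[0][1] + B[1][1] = 2 + 6 = 8) = 8 (attained at k = 1)
  C[1][0] = min over k of (A[1][0] + B[0][0] = -4 + -2 = -6, A[1][1] + B[1][0] = -4 + 4 = 0) = -6 (attained at k = 0)
  C[1][1] = min over k of (A[1][0] + B[0][1] = -4 + 8 = 4, A[1][1] + B[1][1] = -4 + 6 = 2) = 2 (attained at k = 1)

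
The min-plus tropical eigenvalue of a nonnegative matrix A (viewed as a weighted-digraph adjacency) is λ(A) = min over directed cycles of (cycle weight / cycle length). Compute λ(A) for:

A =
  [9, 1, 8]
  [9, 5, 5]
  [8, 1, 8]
λ(A) = 3

Enumerate directed cycles and compute their means (weight / length). Sample:
  cycle 0 → 0: weight = 9, length = 1, mean = 9/1 ≈ 9.000
  cycle 1 → 1: weight = 5, length = 1, mean = 5/1 ≈ 5.000
  cycle 2 → 2: weight = 8, length = 1, mean = 8/1 ≈ 8.000
  cycle 0 → 1 → 0: weight = 10, length = 2, mean = 10/2 ≈ 5.000
  cycle 0 → 2 → 0: weight = 16, length = 2, mean = 16/2 ≈ 8.000
  cycle 1 → 0 → 1: weight = 10, length = 2, mean = 10/2 ≈ 5.000
Minimum mean = 3.000, attained e.g. along the cycle 1 → 2 → 1 with weight 6 and length 2. So λ(A) = 6/2 = 3.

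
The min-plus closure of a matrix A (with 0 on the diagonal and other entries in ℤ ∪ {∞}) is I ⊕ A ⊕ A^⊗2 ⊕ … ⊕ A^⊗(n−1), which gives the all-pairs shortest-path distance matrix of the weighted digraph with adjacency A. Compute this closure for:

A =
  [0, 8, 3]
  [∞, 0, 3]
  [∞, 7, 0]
Closure =
  [0, 8, 3]
  [∞, 0, 3]
  [∞, 7, 0]

This is the Floyd-Warshall all-pairs shortest-path computation. For each intermediate vertex k = 0, 1, …, 2, update dist[i][j] ← min(dist[i][j], dist[i][k] + dist[k][j]). The final matrix gives, for each (i, j), the minimum total weight of any directed path from i to j (possibly empty when i = j).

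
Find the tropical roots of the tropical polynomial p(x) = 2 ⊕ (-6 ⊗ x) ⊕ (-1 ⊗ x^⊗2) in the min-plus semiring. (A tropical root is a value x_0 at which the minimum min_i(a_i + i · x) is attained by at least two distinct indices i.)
Roots: {-5, 8}

Each tropical root is a break point of the lower envelope of the lines y = a_i + i · x (there are 3 lines, with slopes 0, 1, ..., 2). Only the lines that attain the minimum somewhere contribute to roots; other lines are dominated. Here the surviving (envelope) indices are i = 2, i = 1, i = 0.
Intersections between consecutive envelope lines give the roots: for adjacent envelope indices i < j the intersection is x = (a_i − a_j) / (j − i). Reading off the sorted break points: {-5, 8}.
Verification: at each break x_0, at least two indices attain the minimum of min_i(a_i + i · x_0).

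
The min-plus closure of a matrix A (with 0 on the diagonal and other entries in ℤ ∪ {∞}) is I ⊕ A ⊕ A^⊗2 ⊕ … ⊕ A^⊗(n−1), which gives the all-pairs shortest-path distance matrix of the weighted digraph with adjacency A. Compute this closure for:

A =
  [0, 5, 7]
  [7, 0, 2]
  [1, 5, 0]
Closure =
  [0, 5, 7]
  [3, 0, 2]
  [1, 5, 0]

This is the Floyd-Warshall all-pairs shortest-path computation. For each intermediate vertex k = 0, 1, …, 2, update dist[i][j] ← min(dist[i][j], dist[i][k] + dist[k][j]). The final matrix gives, for each (i, j), the minimum total weight of any directed path from i to j (possibly empty when i = j).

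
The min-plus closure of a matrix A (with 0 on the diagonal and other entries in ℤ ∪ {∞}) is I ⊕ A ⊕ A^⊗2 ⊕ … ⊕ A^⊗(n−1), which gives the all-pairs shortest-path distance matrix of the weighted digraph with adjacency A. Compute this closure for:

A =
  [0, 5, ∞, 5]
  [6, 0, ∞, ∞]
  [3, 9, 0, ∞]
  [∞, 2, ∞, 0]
Closure =
  [0, 5, ∞, 5]
  [6, 0, ∞, 11]
  [3, 8, 0, 8]
  [8, 2, ∞, 0]

This is the Floyd-Warshall all-pairs shortest-path computation. For each intermediate vertex k = 0, 1, …, 3, update dist[i][j] ← min(dist[i][j], dist[i][k] + dist[k][j]). The final matrix gives, for each (i, j), the minimum total weight of any directed path from i to j (possibly empty when i = j).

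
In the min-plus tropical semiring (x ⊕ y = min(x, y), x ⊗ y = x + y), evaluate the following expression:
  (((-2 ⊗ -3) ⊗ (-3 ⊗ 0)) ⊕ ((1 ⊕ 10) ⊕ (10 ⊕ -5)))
(((-2 ⊗ -3) ⊗ (-3 ⊗ 0)) ⊕ ((1 ⊕ 10) ⊕ (10 ⊕ -5))) = -8

Expand innermost to outermost. Recall ⊕ takes the minimum of its arguments and ⊗ takes their sum. Working out the expression (((-2 ⊗ -3) ⊗ (-3 ⊗ 0)) ⊕ ((1 ⊕ 10) ⊕ (10 ⊕ -5))) gives -8.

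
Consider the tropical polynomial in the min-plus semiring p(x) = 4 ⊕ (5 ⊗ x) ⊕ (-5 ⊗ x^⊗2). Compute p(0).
p(0) = -5

A tropical monomial a ⊗ x^⊗i evaluates to a + i · x. Evaluating each term at x = 0:
  Term 0 contributes 4 + 0 · 0 = 4
  Term 1 contributes 5 + 1 · 0 = 5
  Term 2 contributes -5 + 2 · 0 = -5
p(0) = ⊕ of these = min[4, 5, -5] = -5.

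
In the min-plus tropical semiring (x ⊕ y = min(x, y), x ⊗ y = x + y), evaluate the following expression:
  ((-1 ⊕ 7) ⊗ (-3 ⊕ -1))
((-1 ⊕ 7) ⊗ (-3 ⊕ -1)) = -4

Expand innermost to outermost. Recall ⊕ takes the minimum of its arguments and ⊗ takes their sum. Working out the expression ((-1 ⊕ 7) ⊗ (-3 ⊕ -1)) gives -4.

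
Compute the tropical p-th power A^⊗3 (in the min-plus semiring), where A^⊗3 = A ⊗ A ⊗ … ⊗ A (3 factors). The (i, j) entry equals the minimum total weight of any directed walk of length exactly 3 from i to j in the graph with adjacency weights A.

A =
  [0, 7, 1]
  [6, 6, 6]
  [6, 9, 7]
A^⊗3 =
  [0, 7, 1]
  [6, 13, 7]
  [6, 13, 7]

Each entry (A^⊗3)_ij equals the minimum over all length-3 walks i = v_0 → v_1 → … → v_3 = j of Σ_t A[v_t][v_{t+1}]. For example, for (i, j) = (0, 2) we minimise over 9 possible intermediate vertex sequences; the minimum is 1, attained along the walk 0 → 0 → 0 → 2.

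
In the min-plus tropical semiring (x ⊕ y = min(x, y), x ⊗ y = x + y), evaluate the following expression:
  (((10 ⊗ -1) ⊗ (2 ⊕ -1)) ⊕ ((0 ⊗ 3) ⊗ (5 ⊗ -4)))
(((10 ⊗ -1) ⊗ (2 ⊕ -1)) ⊕ ((0 ⊗ 3) ⊗ (5 ⊗ -4))) = 4

Expand innermost to outermost. Recall ⊕ takes the minimum of its arguments and ⊗ takes their sum. Working out the expression (((10 ⊗ -1) ⊗ (2 ⊕ -1)) ⊕ ((0 ⊗ 3) ⊗ (5 ⊗ -4))) gives 4.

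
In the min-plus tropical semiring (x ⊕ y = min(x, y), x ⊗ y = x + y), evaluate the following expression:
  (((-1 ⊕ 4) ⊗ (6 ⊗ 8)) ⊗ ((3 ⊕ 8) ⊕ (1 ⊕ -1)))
(((-1 ⊕ 4) ⊗ (6 ⊗ 8)) ⊗ ((3 ⊕ 8) ⊕ (1 ⊕ -1))) = 12

Expand innermost to outermost. Recall ⊕ takes the minimum of its arguments and ⊗ takes their sum. Working out the expression (((-1 ⊕ 4) ⊗ (6 ⊗ 8)) ⊗ ((3 ⊕ 8) ⊕ (1 ⊕ -1))) gives 12.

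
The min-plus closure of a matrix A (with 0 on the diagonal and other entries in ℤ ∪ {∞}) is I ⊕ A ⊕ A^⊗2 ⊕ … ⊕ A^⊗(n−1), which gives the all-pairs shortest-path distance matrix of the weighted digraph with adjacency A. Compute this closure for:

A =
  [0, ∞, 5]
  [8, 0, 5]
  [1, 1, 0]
Closure =
  [0, 6, 5]
  [6, 0, 5]
  [1, 1, 0]

This is the Floyd-Warshall all-pairs shortest-path computation. For each intermediate vertex k = 0, 1, …, 2, update dist[i][j] ← min(dist[i][j], dist[i][k] + dist[k][j]). The final matrix gives, for each (i, j), the minimum total weight of any directed path from i to j (possibly empty when i = j).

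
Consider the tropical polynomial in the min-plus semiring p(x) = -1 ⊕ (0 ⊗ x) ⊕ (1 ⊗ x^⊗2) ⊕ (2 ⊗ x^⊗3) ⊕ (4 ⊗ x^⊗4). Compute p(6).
p(6) = -1

A tropical monomial a ⊗ x^⊗i evaluates to a + i · x. Evaluating each term at x = 6:
  Term 0 contributes -1 + 0 · 6 = -1
  Term 1 contributes 0 + 1 · 6 = 6
  Term 2 contributes 1 + 2 · 6 = 13
  Term 3 contributes 2 + 3 · 6 = 20
  Term 4 contributes 4 + 4 · 6 = 28
p(6) = ⊕ of these = min[-1, 6, 13, 20, 28] = -1.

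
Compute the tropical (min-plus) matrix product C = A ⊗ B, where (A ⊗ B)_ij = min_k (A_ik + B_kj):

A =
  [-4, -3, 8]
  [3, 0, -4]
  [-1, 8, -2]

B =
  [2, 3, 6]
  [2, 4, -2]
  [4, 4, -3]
A ⊗ B =
  [-2, -1, -5]
  [0, 0, -7]
  [1, 2, -5]

Apply the min-plus product entry-by-entry:
  C[0][0] = min over k of (A[0][0] + B[0][0] = -4 + 2 = -2, A[0][1] + B[1][0] = -3 + 2 = -1, A[0][2] + B[2][0] = 8 + 4 = 12) = -2 (attained at k = 0)
  C[0][1] = min over k of (A[0][0] + B[0][1] = -4 + 3 = -1, A[0][1] + B[1][1] = -3 + 4 = 1, A[0][2] + B[2][1] = 8 + 4 = 12) = -1 (attained at k = 0)
  C[0][2] = min over k of (A[0][0] + B[0][2] = -4 + 6 = 2, A[0][1] + B[1][2] = -3 + -2 = -5, A[0][2] + B[2][2] = 8 + -3 = 5) = -5 (attained at k = 1)
  C[1][0] = min over k of (A[1][0] + B[0][0] = 3 + 2 = 5, A[1][1] + B[1][0] = 0 + 2 = 2, A[1][2] + B[2][0] = -4 + 4 = 0) = 0 (attained at k = 2)
  C[1][1] = min over k of (A[1][0] + B[0][1] = 3 + 3 = 6, A[1][1] + B[1][1] = 0 + 4 = 4, A[1][2] + B[2][1] = -4 + 4 = 0) = 0 (attained at k = 2)
  C[1][2] = min over k of (A[1][0] + B[0][2] = 3 + 6 = 9, A[1][1] + B[1][2] = 0 + -2 = -2, A[1][2] + B[2][2] = -4 + -3 = -7) = -7 (attained at k = 2)
  C[2][0] = min over k of (A[2][0] + B[0][0] = -1 + 2 = 1, A[2][1] + B[1][0] = 8 + 2 = 10, A[2][2] + B[2][0] = -2 + 4 = 2) = 1 (attained at k = 0)
  C[2][1] = min over k of (A[2][0] + B[0][1] = -1 + 3 = 2, A[2][1] + B[1][1] = 8 + 4 = 12, A[2][2] + B[2][1] = -2 + 4 = 2) = 2 (attained at k = 0)
  C[2][2] = min over k of (A[2][0] + B[0][2] = -1 + 6 = 5, A[2][1] + B[1][2] = 8 + -2 = 6, A[2][2] + B[2][2] = -2 + -3 = -5) = -5 (attained at k = 2)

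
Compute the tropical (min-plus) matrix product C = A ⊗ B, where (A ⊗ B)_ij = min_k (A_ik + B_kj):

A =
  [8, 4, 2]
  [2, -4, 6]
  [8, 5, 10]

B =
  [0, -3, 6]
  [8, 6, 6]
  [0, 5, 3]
A ⊗ B =
  [2, 5, 5]
  [2, -1, 2]
  [8, 5, 11]

Apply the min-plus product entry-by-entry:
  C[0][0] = min over k of (A[0][0] + B[0][0] = 8 + 0 = 8, A[0][1] + B[1][0] = 4 + 8 = 12, A[0][2] + B[2][0] = 2 + 0 = 2) = 2 (attained at k = 2)
  C[0][1] = min over k of (A[0][0] + B[0][1] = 8 + -3 = 5, A[0][1] + B[1][1] = 4 + 6 = 10, A[0][2] + B[2][1] = 2 + 5 = 7) = 5 (attained at k = 0)
  C[0][2] = min over k of (A[0][0] + B[0][2] = 8 + 6 = 14, A[0][1] + B[1][2] = 4 + 6 = 10, A[0][2] + B[2][2] = 2 + 3 = 5) = 5 (attained at k = 2)
  C[1][0] = min over k of (A[1][0] + B[0][0] = 2 + 0 = 2, A[1][1] + B[1][0] = -4 + 8 = 4, A[1][2] + B[2][0] = 6 + 0 = 6) = 2 (attained at k = 0)
  C[1][1] = min over k of (A[1][0] + B[0][1] = 2 + -3 = -1, A[1][1] + B[1][1] = -4 + 6 = 2, A[1][2] + B[2][1] = 6 + 5 = 11) = -1 (attained at k = 0)
  C[1][2] = min over k of (A[1][0] + B[0][2] = 2 + 6 = 8, A[1][1] + B[1][2] = -4 + 6 = 2, A[1][2] + B[2][2] = 6 + 3 = 9) = 2 (attained at k = 1)
  C[2][0] = min over k of (A[2][0] + B[0][0] = 8 + 0 = 8, A[2][1] + B[1][0] = 5 + 8 = 13, A[2][2] + B[2][0] = 10 + 0 = 10) = 8 (attained at k = 0)
  C[2][1] = min over k of (A[2][0] + B[0][1] = 8 + -3 = 5, A[2][1] + B[1][1] = 5 + 6 = 11, A[2][2] + B[2][1] = 10 + 5 = 15) = 5 (attained at k = 0)
  C[2][2] = min over k of (A[2][0] + B[0][2] = 8 + 6 = 14, A[2][1] + B[1][2] = 5 + 6 = 11, A[2][2] + B[2][2] = 10 + 3 = 13) = 11 (attained at k = 1)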